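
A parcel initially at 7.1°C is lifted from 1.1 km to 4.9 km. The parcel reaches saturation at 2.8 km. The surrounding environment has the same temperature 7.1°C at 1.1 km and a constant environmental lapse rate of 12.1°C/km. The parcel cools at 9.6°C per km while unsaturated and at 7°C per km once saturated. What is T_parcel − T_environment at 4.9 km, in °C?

Parcel:
  From 1100 m to 2800 m (dry): cools by 9.6 × 1.7 = 16.32°C, giving -9.22°C.
  From 2800 m to 4900 m (saturated): cools by 7 × 2.1 = 14.7°C, giving -23.92°C.
Environment:
  From 1100 m to 4900 m (environment): cools by 12.1 × 3.8 = 45.98°C, giving -38.88°C.
T_parcel − T_env = -23.92 − (-38.88) = +14.96°C

+14.96°C (parcel warmer than environment)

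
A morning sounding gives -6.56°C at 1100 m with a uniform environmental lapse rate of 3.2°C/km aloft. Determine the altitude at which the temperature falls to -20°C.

Height above start = (-6.56 − (-20)) / 3.2 = 4.2 km
Altitude = 1100 m + 4200 m = 5300 m

5300 m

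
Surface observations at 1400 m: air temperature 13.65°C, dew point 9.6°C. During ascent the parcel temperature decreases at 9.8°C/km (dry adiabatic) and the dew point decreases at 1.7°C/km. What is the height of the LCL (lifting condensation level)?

T and T_d converge at 9.8 − 1.7 = 8.1°C per km
Height above start = (13.65 − 9.6) / 8.1 = 0.5 km
LCL altitude = 1400 m + 500 m = 1900 m

1900 m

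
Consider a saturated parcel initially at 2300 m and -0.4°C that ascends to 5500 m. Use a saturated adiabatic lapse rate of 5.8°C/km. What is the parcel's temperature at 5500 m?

-18.96°C

2300–5500 m, saturated adiabatic: Δz = 3.2 km ⇒ ΔT = -18.56°C; T = -18.96°C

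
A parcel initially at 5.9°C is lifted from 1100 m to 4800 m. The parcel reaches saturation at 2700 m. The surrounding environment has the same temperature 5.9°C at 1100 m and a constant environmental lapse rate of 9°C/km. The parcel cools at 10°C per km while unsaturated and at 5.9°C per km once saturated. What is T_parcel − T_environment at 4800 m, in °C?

+4.91°C (parcel warmer than environment)

Parcel:
  From 1100 m to 2700 m (dry): cools by 10 × 1.6 = 16°C, giving -10.1°C.
  From 2700 m to 4800 m (saturated): cools by 5.9 × 2.1 = 12.39°C, giving -22.49°C.
Environment:
  From 1100 m to 4800 m (environment): cools by 9 × 3.7 = 33.3°C, giving -27.4°C.
T_parcel − T_env = -22.49 − (-27.4) = +4.91°C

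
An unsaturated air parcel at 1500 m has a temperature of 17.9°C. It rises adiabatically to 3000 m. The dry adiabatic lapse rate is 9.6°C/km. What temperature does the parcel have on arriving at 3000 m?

3.5°C

1500–3000 m, dry adiabatic: Δz = 1.5 km ⇒ ΔT = -14.4°C; T = 3.5°C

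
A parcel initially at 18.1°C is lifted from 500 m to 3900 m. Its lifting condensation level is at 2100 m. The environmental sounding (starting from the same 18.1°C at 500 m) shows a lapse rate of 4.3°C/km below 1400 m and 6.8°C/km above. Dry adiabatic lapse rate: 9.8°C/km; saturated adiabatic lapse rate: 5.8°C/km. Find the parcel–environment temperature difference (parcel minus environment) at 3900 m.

Parcel:
  From 500 m to 2100 m (dry): cools by 9.8 × 1.6 = 15.68°C, giving 2.42°C.
  From 2100 m to 3900 m (saturated): cools by 5.8 × 1.8 = 10.44°C, giving -8.02°C.
Environment:
  From 500 m to 1400 m (environment, lower layer): cools by 4.3 × 0.9 = 3.87°C, giving 14.23°C.
  From 1400 m to 3900 m (environment, upper layer): cools by 6.8 × 2.5 = 17°C, giving -2.77°C.
T_parcel − T_env = -8.02 − (-2.77) = -5.25°C

-5.25°C (parcel cooler than environment)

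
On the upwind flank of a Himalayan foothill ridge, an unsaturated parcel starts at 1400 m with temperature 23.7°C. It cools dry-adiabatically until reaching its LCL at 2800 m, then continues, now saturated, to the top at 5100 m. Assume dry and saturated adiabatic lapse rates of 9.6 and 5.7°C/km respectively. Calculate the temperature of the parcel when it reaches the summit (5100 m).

-2.85°C

From 1400 m to 2800 m (dry): cools by 9.6 × 1.4 = 13.44°C, giving 10.26°C.
From 2800 m to 5100 m (saturated): cools by 5.7 × 2.3 = 13.11°C, giving -2.85°C.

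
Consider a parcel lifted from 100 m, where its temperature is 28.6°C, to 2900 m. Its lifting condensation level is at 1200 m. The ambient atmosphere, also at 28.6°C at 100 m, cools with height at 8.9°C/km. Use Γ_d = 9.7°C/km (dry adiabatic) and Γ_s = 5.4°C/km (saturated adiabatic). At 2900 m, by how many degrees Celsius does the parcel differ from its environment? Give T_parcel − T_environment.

Parcel:
  100–1200 m, dry: Δz = 1.1 km ⇒ ΔT = -10.67°C; T = 17.93°C
  1200–2900 m, saturated: Δz = 1.7 km ⇒ ΔT = -9.18°C; T = 8.75°C
Environment:
  100–2900 m, environment: Δz = 2.8 km ⇒ ΔT = -24.92°C; T = 3.68°C
T_parcel − T_env = 8.75 − 3.68 = +5.07°C

+5.07°C (parcel warmer than environment)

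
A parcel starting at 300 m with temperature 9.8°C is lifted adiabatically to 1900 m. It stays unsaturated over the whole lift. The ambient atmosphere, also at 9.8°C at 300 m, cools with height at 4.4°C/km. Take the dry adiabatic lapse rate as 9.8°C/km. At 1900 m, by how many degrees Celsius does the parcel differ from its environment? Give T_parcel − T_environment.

Parcel:
  300–1900 m, dry: Δz = 1.6 km ⇒ ΔT = -15.68°C; T = -5.88°C
Environment:
  300–1900 m, environment: Δz = 1.6 km ⇒ ΔT = -7.04°C; T = 2.76°C
T_parcel − T_env = -5.88 − 2.76 = -8.64°C

-8.64°C (parcel cooler than environment)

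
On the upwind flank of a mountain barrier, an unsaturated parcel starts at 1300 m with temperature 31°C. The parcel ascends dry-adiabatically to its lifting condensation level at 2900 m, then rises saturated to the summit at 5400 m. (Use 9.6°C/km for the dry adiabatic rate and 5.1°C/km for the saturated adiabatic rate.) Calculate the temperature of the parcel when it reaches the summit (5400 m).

2.89°C

Dry to 2900 m: -9.6 × 1.6 km = -15.36°C, so T = 15.64°C.
Saturated to 5400 m: -5.1 × 2.5 km = -12.75°C, so T = 2.89°C.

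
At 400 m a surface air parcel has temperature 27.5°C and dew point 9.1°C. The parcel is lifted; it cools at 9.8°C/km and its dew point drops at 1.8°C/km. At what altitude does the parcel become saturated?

2700 m

T and T_d converge at 9.8 − 1.8 = 8°C per km
Height above start = (27.5 − 9.1) / 8 = 2.3 km
LCL altitude = 400 m + 2300 m = 2700 m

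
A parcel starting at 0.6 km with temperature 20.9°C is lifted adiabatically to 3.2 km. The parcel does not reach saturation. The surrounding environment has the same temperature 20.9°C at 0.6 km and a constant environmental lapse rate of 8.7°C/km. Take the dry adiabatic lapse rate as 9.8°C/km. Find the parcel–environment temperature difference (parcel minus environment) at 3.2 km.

-2.86°C (parcel cooler than environment)

Parcel:
  Dry to 3200 m: -9.8 × 2.6 km = -25.48°C, so T = -4.58°C.
Environment:
  Environment to 3200 m: -8.7 × 2.6 km = -22.62°C, so T = -1.72°C.
T_parcel − T_env = -4.58 − (-1.72) = -2.86°C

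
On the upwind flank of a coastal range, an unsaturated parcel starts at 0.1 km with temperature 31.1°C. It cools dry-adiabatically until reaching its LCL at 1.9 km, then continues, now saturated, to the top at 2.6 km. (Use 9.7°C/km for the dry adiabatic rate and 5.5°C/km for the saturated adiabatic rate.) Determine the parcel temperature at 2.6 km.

100–1900 m, dry: Δz = 1.8 km ⇒ ΔT = -17.46°C; T = 13.64°C
1900–2600 m, saturated: Δz = 0.7 km ⇒ ΔT = -3.85°C; T = 9.79°C

9.79°C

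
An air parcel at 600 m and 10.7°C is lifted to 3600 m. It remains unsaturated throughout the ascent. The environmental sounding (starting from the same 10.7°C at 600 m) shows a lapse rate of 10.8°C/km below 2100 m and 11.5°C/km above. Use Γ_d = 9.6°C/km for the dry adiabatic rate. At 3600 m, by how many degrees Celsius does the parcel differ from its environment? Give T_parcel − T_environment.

Parcel:
  600–3600 m, dry: Δz = 3 km ⇒ ΔT = -28.8°C; T = -18.1°C
Environment:
  600–2100 m, environment, lower layer: Δz = 1.5 km ⇒ ΔT = -16.2°C; T = -5.5°C
  2100–3600 m, environment, upper layer: Δz = 1.5 km ⇒ ΔT = -17.25°C; T = -22.75°C
T_parcel − T_env = -18.1 − (-22.75) = +4.65°C

+4.65°C (parcel warmer than environment)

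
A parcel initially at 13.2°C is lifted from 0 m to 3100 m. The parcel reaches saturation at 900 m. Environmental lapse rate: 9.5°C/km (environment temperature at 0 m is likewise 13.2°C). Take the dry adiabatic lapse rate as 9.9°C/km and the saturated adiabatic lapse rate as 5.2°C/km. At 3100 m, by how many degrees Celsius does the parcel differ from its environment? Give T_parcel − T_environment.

+9.1°C (parcel warmer than environment)

Parcel:
  0–900 m, dry: Δz = 0.9 km ⇒ ΔT = -8.91°C; T = 4.29°C
  900–3100 m, saturated: Δz = 2.2 km ⇒ ΔT = -11.44°C; T = -7.15°C
Environment:
  0–3100 m, environment: Δz = 3.1 km ⇒ ΔT = -29.45°C; T = -16.25°C
T_parcel − T_env = -7.15 − (-16.25) = +9.1°C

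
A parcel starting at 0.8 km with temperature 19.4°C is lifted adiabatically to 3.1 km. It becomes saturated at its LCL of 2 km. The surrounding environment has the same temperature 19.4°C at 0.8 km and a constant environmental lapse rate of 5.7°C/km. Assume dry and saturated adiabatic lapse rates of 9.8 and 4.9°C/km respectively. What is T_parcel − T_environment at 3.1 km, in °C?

Parcel:
  From 800 m to 2000 m (dry): cools by 9.8 × 1.2 = 11.76°C, giving 7.64°C.
  From 2000 m to 3100 m (saturated): cools by 4.9 × 1.1 = 5.39°C, giving 2.25°C.
Environment:
  From 800 m to 3100 m (environment): cools by 5.7 × 2.3 = 13.11°C, giving 6.29°C.
T_parcel − T_env = 2.25 − 6.29 = -4.04°C

-4.04°C (parcel cooler than environment)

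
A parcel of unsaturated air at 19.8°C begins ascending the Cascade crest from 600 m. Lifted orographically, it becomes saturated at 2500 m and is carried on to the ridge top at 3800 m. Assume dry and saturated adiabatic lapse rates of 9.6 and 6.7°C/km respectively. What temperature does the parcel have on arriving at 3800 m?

From 600 m to 2500 m (dry): cools by 9.6 × 1.9 = 18.24°C, giving 1.56°C.
From 2500 m to 3800 m (saturated): cools by 6.7 × 1.3 = 8.71°C, giving -7.15°C.

-7.15°C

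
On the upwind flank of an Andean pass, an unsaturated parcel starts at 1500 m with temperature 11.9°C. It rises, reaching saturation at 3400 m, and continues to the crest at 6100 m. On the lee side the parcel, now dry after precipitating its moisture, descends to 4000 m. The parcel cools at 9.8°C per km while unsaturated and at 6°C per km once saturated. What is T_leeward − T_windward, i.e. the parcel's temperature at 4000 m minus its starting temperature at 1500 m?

Dry to 3400 m: -9.8 × 1.9 km = -18.62°C, so T = -6.72°C.
Saturated to 6100 m: -6 × 2.7 km = -16.2°C, so T = -22.92°C.
Dry descent to 4000 m: +9.8 × 2.1 km = +20.58°C, so T = -2.34°C.
Net change vs windward start: -2.34 − 11.9 = -14.24°C

-14.24°C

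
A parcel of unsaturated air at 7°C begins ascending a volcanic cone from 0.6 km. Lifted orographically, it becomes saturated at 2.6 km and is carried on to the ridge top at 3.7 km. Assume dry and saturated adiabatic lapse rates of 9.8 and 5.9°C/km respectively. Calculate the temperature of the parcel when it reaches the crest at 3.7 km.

Dry to 2600 m: -9.8 × 2 km = -19.6°C, so T = -12.6°C.
Saturated to 3700 m: -5.9 × 1.1 km = -6.49°C, so T = -19.09°C.

-19.09°C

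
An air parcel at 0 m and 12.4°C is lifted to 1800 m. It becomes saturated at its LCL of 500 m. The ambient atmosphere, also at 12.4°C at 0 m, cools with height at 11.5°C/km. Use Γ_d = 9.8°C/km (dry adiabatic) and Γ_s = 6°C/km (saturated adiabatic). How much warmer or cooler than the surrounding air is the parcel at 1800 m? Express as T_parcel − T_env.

Parcel:
  From 0 m to 500 m (dry): cools by 9.8 × 0.5 = 4.9°C, giving 7.5°C.
  From 500 m to 1800 m (saturated): cools by 6 × 1.3 = 7.8°C, giving -0.3°C.
Environment:
  From 0 m to 1800 m (environment): cools by 11.5 × 1.8 = 20.7°C, giving -8.3°C.
T_parcel − T_env = -0.3 − (-8.3) = +8°C

+8°C (parcel warmer than environment)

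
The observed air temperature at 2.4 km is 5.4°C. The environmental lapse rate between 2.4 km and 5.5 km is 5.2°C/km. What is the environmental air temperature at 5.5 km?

-10.72°C

2400–5500 m, environmental: Δz = 3.1 km ⇒ ΔT = -16.12°C; T = -10.72°C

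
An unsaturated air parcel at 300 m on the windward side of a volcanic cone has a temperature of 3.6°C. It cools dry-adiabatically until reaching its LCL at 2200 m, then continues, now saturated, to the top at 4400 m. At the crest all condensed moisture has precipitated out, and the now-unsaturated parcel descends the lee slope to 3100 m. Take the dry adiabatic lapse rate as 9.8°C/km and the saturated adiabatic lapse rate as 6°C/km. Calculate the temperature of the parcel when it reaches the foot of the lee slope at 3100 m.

From 300 m to 2200 m (dry): cools by 9.8 × 1.9 = 18.62°C, giving -15.02°C.
From 2200 m to 4400 m (saturated): cools by 6 × 2.2 = 13.2°C, giving -28.22°C.
From 4400 m to 3100 m (dry descent): warms by 9.8 × 1.3 = 12.74°C, giving -15.48°C.

-15.48°C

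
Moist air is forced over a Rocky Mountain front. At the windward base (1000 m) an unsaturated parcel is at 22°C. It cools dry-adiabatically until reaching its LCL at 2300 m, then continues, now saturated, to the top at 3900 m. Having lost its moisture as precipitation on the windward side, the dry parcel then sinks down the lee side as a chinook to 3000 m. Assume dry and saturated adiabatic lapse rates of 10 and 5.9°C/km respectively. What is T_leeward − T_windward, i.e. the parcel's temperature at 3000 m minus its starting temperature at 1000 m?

-13.44°C

Dry to 2300 m: -10 × 1.3 km = -13°C, so T = 9°C.
Saturated to 3900 m: -5.9 × 1.6 km = -9.44°C, so T = -0.44°C.
Dry descent to 3000 m: +10 × 0.9 km = +9°C, so T = 8.56°C.
Net change vs windward start: 8.56 − 22 = -13.44°C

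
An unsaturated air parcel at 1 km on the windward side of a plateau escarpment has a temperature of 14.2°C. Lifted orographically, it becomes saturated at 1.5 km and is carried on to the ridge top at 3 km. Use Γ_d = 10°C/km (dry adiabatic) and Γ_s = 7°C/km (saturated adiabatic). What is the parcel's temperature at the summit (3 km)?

1000–1500 m, dry: Δz = 0.5 km ⇒ ΔT = -5°C; T = 9.2°C
1500–3000 m, saturated: Δz = 1.5 km ⇒ ΔT = -10.5°C; T = -1.3°C

-1.3°C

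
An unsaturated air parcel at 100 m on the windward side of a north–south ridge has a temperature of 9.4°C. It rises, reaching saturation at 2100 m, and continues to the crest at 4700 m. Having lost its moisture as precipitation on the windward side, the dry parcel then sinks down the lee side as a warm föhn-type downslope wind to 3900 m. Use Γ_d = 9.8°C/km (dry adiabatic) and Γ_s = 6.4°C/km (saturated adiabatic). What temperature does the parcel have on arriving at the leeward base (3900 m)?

-19°C

From 100 m to 2100 m (dry): cools by 9.8 × 2 = 19.6°C, giving -10.2°C.
From 2100 m to 4700 m (saturated): cools by 6.4 × 2.6 = 16.64°C, giving -26.84°C.
From 4700 m to 3900 m (dry descent): warms by 9.8 × 0.8 = 7.84°C, giving -19°C.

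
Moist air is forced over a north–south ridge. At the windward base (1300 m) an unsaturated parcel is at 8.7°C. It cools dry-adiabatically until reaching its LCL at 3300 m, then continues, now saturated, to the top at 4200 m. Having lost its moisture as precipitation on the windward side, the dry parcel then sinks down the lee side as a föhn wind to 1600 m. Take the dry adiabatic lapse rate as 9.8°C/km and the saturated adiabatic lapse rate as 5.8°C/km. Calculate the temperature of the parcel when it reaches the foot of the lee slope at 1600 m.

1300–3300 m, dry: Δz = 2 km ⇒ ΔT = -19.6°C; T = -10.9°C
3300–4200 m, saturated: Δz = 0.9 km ⇒ ΔT = -5.22°C; T = -16.12°C
4200–1600 m, dry descent: Δz = 2.6 km ⇒ ΔT = +25.48°C; T = 9.36°C

9.36°C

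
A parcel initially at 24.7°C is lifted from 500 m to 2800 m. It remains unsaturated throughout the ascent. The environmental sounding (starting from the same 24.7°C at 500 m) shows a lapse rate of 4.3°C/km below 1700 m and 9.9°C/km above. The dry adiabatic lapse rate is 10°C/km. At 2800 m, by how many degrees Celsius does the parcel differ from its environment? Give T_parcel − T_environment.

Parcel:
  From 500 m to 2800 m (dry): cools by 10 × 2.3 = 23°C, giving 1.7°C.
Environment:
  From 500 m to 1700 m (environment, lower layer): cools by 4.3 × 1.2 = 5.16°C, giving 19.54°C.
  From 1700 m to 2800 m (environment, upper layer): cools by 9.9 × 1.1 = 10.89°C, giving 8.65°C.
T_parcel − T_env = 1.7 − 8.65 = -6.95°C

-6.95°C (parcel cooler than environment)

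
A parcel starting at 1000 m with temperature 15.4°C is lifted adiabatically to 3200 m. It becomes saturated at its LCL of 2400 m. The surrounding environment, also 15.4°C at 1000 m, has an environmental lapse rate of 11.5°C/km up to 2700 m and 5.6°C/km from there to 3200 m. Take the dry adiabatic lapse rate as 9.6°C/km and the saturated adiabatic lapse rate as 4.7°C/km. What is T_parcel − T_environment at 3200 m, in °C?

+5.15°C (parcel warmer than environment)

Parcel:
  From 1000 m to 2400 m (dry): cools by 9.6 × 1.4 = 13.44°C, giving 1.96°C.
  From 2400 m to 3200 m (saturated): cools by 4.7 × 0.8 = 3.76°C, giving -1.8°C.
Environment:
  From 1000 m to 2700 m (environment, lower layer): cools by 11.5 × 1.7 = 19.55°C, giving -4.15°C.
  From 2700 m to 3200 m (environment, upper layer): cools by 5.6 × 0.5 = 2.8°C, giving -6.95°C.
T_parcel − T_env = -1.8 − (-6.95) = +5.15°C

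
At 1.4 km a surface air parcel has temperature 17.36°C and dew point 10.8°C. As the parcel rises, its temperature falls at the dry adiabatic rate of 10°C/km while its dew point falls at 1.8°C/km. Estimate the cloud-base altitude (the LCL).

T and T_d converge at 10 − 1.8 = 8.2°C per km
Height above start = (17.36 − 10.8) / 8.2 = 0.8 km
LCL altitude = 1400 m + 800 m = 2200 m

2.2 km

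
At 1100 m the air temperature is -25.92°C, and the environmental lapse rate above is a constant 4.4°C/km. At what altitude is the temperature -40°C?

Height above start = (-25.92 − (-40)) / 4.4 = 3.2 km
Altitude = 1100 m + 3200 m = 4300 m

4300 m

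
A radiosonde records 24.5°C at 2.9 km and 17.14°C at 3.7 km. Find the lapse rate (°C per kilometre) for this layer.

9.2°C/km

Γ = −ΔT/Δz = (24.5 − 17.14) / (3700 − 2900) m
  = 7.36°C / 0.8 km = 9.2°C/km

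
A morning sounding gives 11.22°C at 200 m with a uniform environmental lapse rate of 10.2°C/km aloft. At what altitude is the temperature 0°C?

1300 m

Height above start = (11.22 − 0) / 10.2 = 1.1 km
Altitude = 200 m + 1100 m = 1300 m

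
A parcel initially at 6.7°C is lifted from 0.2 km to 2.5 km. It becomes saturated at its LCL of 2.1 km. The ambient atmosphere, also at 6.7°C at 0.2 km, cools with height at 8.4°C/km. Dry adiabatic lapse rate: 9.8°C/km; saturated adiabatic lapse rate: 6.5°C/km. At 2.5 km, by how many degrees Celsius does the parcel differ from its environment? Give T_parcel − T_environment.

-1.9°C (parcel cooler than environment)

Parcel:
  Dry to 2100 m: -9.8 × 1.9 km = -18.62°C, so T = -11.92°C.
  Saturated to 2500 m: -6.5 × 0.4 km = -2.6°C, so T = -14.52°C.
Environment:
  Environment to 2500 m: -8.4 × 2.3 km = -19.32°C, so T = -12.62°C.
T_parcel − T_env = -14.52 − (-12.62) = -1.9°C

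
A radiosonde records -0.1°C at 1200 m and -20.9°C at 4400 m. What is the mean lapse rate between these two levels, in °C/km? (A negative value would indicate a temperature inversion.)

Γ = −ΔT/Δz = (-0.1 − (-20.9)) / (4400 − 1200) m
  = 20.8°C / 3.2 km = 6.5°C/km

6.5°C/km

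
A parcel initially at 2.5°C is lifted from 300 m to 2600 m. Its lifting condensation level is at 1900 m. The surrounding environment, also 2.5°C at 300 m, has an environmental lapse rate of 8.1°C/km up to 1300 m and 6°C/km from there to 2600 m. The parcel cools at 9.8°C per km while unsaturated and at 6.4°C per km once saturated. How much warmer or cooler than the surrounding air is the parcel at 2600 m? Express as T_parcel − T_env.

-4.26°C (parcel cooler than environment)

Parcel:
  From 300 m to 1900 m (dry): cools by 9.8 × 1.6 = 15.68°C, giving -13.18°C.
  From 1900 m to 2600 m (saturated): cools by 6.4 × 0.7 = 4.48°C, giving -17.66°C.
Environment:
  From 300 m to 1300 m (environment, lower layer): cools by 8.1 × 1 = 8.1°C, giving -5.6°C.
  From 1300 m to 2600 m (environment, upper layer): cools by 6 × 1.3 = 7.8°C, giving -13.4°C.
T_parcel − T_env = -17.66 − (-13.4) = -4.26°C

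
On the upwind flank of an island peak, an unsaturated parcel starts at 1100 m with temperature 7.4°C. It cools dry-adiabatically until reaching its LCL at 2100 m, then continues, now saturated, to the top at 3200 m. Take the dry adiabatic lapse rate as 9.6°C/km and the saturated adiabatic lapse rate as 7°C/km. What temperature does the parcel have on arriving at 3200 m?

From 1100 m to 2100 m (dry): cools by 9.6 × 1 = 9.6°C, giving -2.2°C.
From 2100 m to 3200 m (saturated): cools by 7 × 1.1 = 7.7°C, giving -9.9°C.

-9.9°C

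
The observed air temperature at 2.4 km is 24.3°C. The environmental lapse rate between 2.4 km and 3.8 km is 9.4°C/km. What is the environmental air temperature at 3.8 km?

11.14°C

Environmental to 3800 m: -9.4 × 1.4 km = -13.16°C, so T = 11.14°C.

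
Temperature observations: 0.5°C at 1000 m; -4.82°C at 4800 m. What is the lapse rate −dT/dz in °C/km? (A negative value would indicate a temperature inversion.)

1.4°C/km

Γ = −ΔT/Δz = (0.5 − (-4.82)) / (4800 − 1000) m
  = 5.32°C / 3.8 km = 1.4°C/km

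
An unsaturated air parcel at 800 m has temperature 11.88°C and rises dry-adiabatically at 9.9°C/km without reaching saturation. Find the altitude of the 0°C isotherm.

Height above start = (11.88 − 0) / 9.9 = 1.2 km
Altitude = 800 m + 1200 m = 2000 m

2000 m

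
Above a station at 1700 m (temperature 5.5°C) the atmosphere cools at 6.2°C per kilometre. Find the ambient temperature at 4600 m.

From 1700 m to 4600 m (environmental): cools by 6.2 × 2.9 = 17.98°C, giving -12.48°C.

-12.48°C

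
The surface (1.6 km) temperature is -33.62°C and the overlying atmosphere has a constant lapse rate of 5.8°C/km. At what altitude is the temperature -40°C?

Height above start = (-33.62 − (-40)) / 5.8 = 1.1 km
Altitude = 1600 m + 1100 m = 2700 m

2.7 km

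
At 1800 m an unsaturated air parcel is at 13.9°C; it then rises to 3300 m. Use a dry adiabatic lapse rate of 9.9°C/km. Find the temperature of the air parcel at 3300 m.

1800–3300 m, dry adiabatic: Δz = 1.5 km ⇒ ΔT = -14.85°C; T = -0.95°C

-0.95°C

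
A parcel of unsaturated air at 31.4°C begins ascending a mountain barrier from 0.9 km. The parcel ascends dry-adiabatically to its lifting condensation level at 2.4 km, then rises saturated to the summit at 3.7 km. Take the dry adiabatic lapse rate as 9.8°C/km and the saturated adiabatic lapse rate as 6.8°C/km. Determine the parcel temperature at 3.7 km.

7.86°C

Dry to 2400 m: -9.8 × 1.5 km = -14.7°C, so T = 16.7°C.
Saturated to 3700 m: -6.8 × 1.3 km = -8.84°C, so T = 7.86°C.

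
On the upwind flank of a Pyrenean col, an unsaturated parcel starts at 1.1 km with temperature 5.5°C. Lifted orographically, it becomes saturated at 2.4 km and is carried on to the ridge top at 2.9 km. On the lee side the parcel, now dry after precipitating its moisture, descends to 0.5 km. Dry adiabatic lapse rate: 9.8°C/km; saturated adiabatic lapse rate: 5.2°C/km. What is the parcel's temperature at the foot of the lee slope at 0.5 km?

13.68°C

1100 → 2400 m (dry, 9.8°C/km): ΔT = -9.8 × 1.3 = -12.74°C → T = -7.24°C
2400 → 2900 m (saturated, 5.2°C/km): ΔT = -5.2 × 0.5 = -2.6°C → T = -9.84°C
2900 → 500 m (dry descent, 9.8°C/km): ΔT = +9.8 × 2.4 = +23.52°C → T = 13.68°C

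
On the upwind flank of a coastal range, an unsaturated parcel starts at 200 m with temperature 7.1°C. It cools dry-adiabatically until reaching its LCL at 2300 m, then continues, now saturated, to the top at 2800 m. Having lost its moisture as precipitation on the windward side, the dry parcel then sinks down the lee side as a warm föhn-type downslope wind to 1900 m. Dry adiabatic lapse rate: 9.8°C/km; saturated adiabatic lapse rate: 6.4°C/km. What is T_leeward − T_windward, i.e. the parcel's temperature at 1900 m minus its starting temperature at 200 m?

-14.96°C

200 → 2300 m (dry, 9.8°C/km): ΔT = -9.8 × 2.1 = -20.58°C → T = -13.48°C
2300 → 2800 m (saturated, 6.4°C/km): ΔT = -6.4 × 0.5 = -3.2°C → T = -16.68°C
2800 → 1900 m (dry descent, 9.8°C/km): ΔT = +9.8 × 0.9 = +8.82°C → T = -7.86°C
Net change vs windward start: -7.86 − 7.1 = -14.96°C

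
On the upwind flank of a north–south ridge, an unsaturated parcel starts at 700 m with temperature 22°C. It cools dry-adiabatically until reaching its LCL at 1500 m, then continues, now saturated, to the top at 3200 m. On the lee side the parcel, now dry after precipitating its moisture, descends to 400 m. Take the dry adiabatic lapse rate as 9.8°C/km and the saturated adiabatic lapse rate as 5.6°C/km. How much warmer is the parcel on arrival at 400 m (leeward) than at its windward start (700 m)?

From 700 m to 1500 m (dry): cools by 9.8 × 0.8 = 7.84°C, giving 14.16°C.
From 1500 m to 3200 m (saturated): cools by 5.6 × 1.7 = 9.52°C, giving 4.64°C.
From 3200 m to 400 m (dry descent): warms by 9.8 × 2.8 = 27.44°C, giving 32.08°C.
Net change vs windward start: 32.08 − 22 = +10.08°C

+10.08°C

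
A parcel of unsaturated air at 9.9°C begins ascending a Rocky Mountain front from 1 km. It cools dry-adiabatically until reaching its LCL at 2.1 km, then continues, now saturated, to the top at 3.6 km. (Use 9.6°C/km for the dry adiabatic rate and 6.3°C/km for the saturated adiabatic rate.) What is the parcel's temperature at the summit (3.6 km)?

Dry to 2100 m: -9.6 × 1.1 km = -10.56°C, so T = -0.66°C.
Saturated to 3600 m: -6.3 × 1.5 km = -9.45°C, so T = -10.11°C.

-10.11°C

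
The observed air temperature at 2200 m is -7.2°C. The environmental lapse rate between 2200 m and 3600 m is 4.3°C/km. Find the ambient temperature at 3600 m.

-13.22°C

2200 → 3600 m (environmental, 4.3°C/km): ΔT = -4.3 × 1.4 = -6.02°C → T = -13.22°C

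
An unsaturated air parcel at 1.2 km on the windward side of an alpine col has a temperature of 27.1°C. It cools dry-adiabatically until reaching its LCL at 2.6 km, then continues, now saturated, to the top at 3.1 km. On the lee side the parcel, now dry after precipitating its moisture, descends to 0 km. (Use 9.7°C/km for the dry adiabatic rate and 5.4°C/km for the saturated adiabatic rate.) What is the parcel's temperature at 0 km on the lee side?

1200 → 2600 m (dry, 9.7°C/km): ΔT = -9.7 × 1.4 = -13.58°C → T = 13.52°C
2600 → 3100 m (saturated, 5.4°C/km): ΔT = -5.4 × 0.5 = -2.7°C → T = 10.82°C
3100 → 0 m (dry descent, 9.7°C/km): ΔT = +9.7 × 3.1 = +30.07°C → T = 40.89°C

40.89°C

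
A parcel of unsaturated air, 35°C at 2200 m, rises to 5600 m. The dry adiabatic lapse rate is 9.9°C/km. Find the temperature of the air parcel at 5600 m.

1.34°C

2200–5600 m, dry adiabatic: Δz = 3.4 km ⇒ ΔT = -33.66°C; T = 1.34°C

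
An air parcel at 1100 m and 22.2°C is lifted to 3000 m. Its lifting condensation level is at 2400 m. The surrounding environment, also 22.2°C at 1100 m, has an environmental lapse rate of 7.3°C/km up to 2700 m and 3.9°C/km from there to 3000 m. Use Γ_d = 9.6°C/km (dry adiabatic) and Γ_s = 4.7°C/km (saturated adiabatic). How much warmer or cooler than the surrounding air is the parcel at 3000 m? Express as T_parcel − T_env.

-2.45°C (parcel cooler than environment)

Parcel:
  1100 → 2400 m (dry, 9.6°C/km): ΔT = -9.6 × 1.3 = -12.48°C → T = 9.72°C
  2400 → 3000 m (saturated, 4.7°C/km): ΔT = -4.7 × 0.6 = -2.82°C → T = 6.9°C
Environment:
  1100 → 2700 m (environment, lower layer, 7.3°C/km): ΔT = -7.3 × 1.6 = -11.68°C → T = 10.52°C
  2700 → 3000 m (environment, upper layer, 3.9°C/km): ΔT = -3.9 × 0.3 = -1.17°C → T = 9.35°C
T_parcel − T_env = 6.9 − 9.35 = -2.45°C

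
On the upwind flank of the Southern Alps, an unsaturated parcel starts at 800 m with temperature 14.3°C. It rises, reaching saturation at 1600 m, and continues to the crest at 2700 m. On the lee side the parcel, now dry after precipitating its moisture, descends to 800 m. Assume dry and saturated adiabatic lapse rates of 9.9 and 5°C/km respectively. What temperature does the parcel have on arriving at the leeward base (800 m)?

From 800 m to 1600 m (dry): cools by 9.9 × 0.8 = 7.92°C, giving 6.38°C.
From 1600 m to 2700 m (saturated): cools by 5 × 1.1 = 5.5°C, giving 0.88°C.
From 2700 m to 800 m (dry descent): warms by 9.9 × 1.9 = 18.81°C, giving 19.69°C.

19.69°C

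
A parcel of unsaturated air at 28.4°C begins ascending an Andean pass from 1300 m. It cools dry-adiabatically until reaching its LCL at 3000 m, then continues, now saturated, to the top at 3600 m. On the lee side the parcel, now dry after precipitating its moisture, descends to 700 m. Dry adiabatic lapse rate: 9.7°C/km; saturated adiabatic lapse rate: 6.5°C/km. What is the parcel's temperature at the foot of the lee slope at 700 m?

36.14°C

1300–3000 m, dry: Δz = 1.7 km ⇒ ΔT = -16.49°C; T = 11.91°C
3000–3600 m, saturated: Δz = 0.6 km ⇒ ΔT = -3.9°C; T = 8.01°C
3600–700 m, dry descent: Δz = 2.9 km ⇒ ΔT = +28.13°C; T = 36.14°C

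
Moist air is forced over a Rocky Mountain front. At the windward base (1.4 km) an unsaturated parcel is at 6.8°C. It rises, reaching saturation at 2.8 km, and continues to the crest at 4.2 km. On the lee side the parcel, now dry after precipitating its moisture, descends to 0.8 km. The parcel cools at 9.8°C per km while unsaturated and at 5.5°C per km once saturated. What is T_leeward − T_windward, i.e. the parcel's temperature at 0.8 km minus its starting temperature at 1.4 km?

+11.9°C

1400–2800 m, dry: Δz = 1.4 km ⇒ ΔT = -13.72°C; T = -6.92°C
2800–4200 m, saturated: Δz = 1.4 km ⇒ ΔT = -7.7°C; T = -14.62°C
4200–800 m, dry descent: Δz = 3.4 km ⇒ ΔT = +33.32°C; T = 18.7°C
Net change vs windward start: 18.7 − 6.8 = +11.9°C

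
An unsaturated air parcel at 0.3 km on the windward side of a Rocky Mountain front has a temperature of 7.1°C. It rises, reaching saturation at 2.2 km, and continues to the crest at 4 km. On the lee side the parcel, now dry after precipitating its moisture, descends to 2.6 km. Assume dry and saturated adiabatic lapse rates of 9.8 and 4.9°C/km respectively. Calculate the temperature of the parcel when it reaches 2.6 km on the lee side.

-6.62°C

300 → 2200 m (dry, 9.8°C/km): ΔT = -9.8 × 1.9 = -18.62°C → T = -11.52°C
2200 → 4000 m (saturated, 4.9°C/km): ΔT = -4.9 × 1.8 = -8.82°C → T = -20.34°C
4000 → 2600 m (dry descent, 9.8°C/km): ΔT = +9.8 × 1.4 = +13.72°C → T = -6.62°C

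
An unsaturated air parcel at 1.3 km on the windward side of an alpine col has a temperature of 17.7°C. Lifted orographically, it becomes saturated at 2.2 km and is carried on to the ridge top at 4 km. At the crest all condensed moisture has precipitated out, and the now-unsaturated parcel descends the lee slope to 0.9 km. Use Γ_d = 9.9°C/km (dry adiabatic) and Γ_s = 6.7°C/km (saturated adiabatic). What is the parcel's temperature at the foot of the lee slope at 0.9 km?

Dry to 2200 m: -9.9 × 0.9 km = -8.91°C, so T = 8.79°C.
Saturated to 4000 m: -6.7 × 1.8 km = -12.06°C, so T = -3.27°C.
Dry descent to 900 m: +9.9 × 3.1 km = +30.69°C, so T = 27.42°C.

27.42°C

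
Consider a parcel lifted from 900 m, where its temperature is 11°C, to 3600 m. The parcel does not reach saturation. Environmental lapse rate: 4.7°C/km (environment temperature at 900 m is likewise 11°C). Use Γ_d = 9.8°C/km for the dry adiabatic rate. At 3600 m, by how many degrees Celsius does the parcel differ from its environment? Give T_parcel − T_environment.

-13.77°C (parcel cooler than environment)

Parcel:
  900 → 3600 m (dry, 9.8°C/km): ΔT = -9.8 × 2.7 = -26.46°C → T = -15.46°C
Environment:
  900 → 3600 m (environment, 4.7°C/km): ΔT = -4.7 × 2.7 = -12.69°C → T = -1.69°C
T_parcel − T_env = -15.46 − (-1.69) = -13.77°C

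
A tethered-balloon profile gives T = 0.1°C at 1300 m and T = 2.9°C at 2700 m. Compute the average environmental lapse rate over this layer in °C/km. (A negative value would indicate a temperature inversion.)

-2°C/km

Γ = −ΔT/Δz = (0.1 − 2.9) / (2700 − 1300) m
  = -2.8°C / 1.4 km = -2°C/km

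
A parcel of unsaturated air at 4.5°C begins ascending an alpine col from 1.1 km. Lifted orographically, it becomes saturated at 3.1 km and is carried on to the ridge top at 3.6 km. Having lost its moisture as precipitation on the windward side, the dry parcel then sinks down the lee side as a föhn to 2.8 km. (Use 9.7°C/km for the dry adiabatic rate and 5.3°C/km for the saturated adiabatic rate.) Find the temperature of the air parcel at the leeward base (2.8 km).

1100 → 3100 m (dry, 9.7°C/km): ΔT = -9.7 × 2 = -19.4°C → T = -14.9°C
3100 → 3600 m (saturated, 5.3°C/km): ΔT = -5.3 × 0.5 = -2.65°C → T = -17.55°C
3600 → 2800 m (dry descent, 9.7°C/km): ΔT = +9.7 × 0.8 = +7.76°C → T = -9.79°C

-9.79°C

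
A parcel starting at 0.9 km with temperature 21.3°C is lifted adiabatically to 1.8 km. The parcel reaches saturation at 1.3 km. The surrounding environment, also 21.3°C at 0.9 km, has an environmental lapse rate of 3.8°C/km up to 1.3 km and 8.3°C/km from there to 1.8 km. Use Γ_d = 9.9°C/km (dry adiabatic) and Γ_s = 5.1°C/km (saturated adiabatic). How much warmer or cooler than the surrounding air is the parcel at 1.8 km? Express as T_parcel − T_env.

-0.84°C (parcel cooler than environment)

Parcel:
  900–1300 m, dry: Δz = 0.4 km ⇒ ΔT = -3.96°C; T = 17.34°C
  1300–1800 m, saturated: Δz = 0.5 km ⇒ ΔT = -2.55°C; T = 14.79°C
Environment:
  900–1300 m, environment, lower layer: Δz = 0.4 km ⇒ ΔT = -1.52°C; T = 19.78°C
  1300–1800 m, environment, upper layer: Δz = 0.5 km ⇒ ΔT = -4.15°C; T = 15.63°C
T_parcel − T_env = 14.79 − 15.63 = -0.84°C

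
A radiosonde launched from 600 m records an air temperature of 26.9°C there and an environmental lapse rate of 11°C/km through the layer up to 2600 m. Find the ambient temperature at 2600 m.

4.9°C

Environmental to 2600 m: -11 × 2 km = -22°C, so T = 4.9°C.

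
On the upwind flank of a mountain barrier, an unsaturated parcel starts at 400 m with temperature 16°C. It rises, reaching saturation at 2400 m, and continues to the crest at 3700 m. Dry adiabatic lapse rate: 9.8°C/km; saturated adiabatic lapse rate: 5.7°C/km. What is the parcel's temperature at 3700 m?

-11.01°C

400–2400 m, dry: Δz = 2 km ⇒ ΔT = -19.6°C; T = -3.6°C
2400–3700 m, saturated: Δz = 1.3 km ⇒ ΔT = -7.41°C; T = -11.01°C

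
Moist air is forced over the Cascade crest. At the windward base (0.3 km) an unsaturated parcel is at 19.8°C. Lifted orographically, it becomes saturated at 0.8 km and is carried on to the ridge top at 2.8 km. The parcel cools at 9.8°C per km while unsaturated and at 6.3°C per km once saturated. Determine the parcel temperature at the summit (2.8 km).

2.3°C

300 → 800 m (dry, 9.8°C/km): ΔT = -9.8 × 0.5 = -4.9°C → T = 14.9°C
800 → 2800 m (saturated, 6.3°C/km): ΔT = -6.3 × 2 = -12.6°C → T = 2.3°C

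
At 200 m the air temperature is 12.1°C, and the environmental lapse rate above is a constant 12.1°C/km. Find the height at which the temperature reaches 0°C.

Height above start = (12.1 − 0) / 12.1 = 1 km
Altitude = 200 m + 1000 m = 1200 m

1200 m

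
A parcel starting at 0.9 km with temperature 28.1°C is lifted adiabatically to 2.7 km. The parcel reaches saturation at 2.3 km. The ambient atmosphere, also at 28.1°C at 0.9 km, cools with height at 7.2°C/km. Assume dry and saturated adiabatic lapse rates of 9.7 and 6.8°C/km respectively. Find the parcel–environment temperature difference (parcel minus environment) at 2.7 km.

-3.34°C (parcel cooler than environment)

Parcel:
  Dry to 2300 m: -9.7 × 1.4 km = -13.58°C, so T = 14.52°C.
  Saturated to 2700 m: -6.8 × 0.4 km = -2.72°C, so T = 11.8°C.
Environment:
  Environment to 2700 m: -7.2 × 1.8 km = -12.96°C, so T = 15.14°C.
T_parcel − T_env = 11.8 − 15.14 = -3.34°C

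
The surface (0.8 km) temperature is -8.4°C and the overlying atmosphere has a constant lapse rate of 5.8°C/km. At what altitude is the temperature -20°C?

Height above start = (-8.4 − (-20)) / 5.8 = 2 km
Altitude = 800 m + 2000 m = 2800 m

2.8 km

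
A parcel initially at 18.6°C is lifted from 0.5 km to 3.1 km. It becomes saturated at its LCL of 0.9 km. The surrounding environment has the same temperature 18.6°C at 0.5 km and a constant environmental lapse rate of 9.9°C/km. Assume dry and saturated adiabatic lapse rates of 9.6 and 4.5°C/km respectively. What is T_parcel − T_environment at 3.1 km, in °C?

Parcel:
  Dry to 900 m: -9.6 × 0.4 km = -3.84°C, so T = 14.76°C.
  Saturated to 3100 m: -4.5 × 2.2 km = -9.9°C, so T = 4.86°C.
Environment:
  Environment to 3100 m: -9.9 × 2.6 km = -25.74°C, so T = -7.14°C.
T_parcel − T_env = 4.86 − (-7.14) = +12°C

+12°C (parcel warmer than environment)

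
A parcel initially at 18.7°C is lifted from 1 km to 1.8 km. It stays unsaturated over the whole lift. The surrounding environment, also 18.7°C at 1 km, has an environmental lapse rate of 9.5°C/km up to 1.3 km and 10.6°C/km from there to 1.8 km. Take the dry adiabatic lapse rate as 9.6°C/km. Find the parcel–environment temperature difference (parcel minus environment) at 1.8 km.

Parcel:
  Dry to 1800 m: -9.6 × 0.8 km = -7.68°C, so T = 11.02°C.
Environment:
  Environment, lower layer to 1300 m: -9.5 × 0.3 km = -2.85°C, so T = 15.85°C.
  Environment, upper layer to 1800 m: -10.6 × 0.5 km = -5.3°C, so T = 10.55°C.
T_parcel − T_env = 11.02 − 10.55 = +0.47°C

+0.47°C (parcel warmer than environment)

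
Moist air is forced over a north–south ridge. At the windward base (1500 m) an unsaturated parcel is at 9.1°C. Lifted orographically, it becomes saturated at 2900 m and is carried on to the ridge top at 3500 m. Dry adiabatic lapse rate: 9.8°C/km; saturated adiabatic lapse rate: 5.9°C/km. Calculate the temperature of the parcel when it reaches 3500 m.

Dry to 2900 m: -9.8 × 1.4 km = -13.72°C, so T = -4.62°C.
Saturated to 3500 m: -5.9 × 0.6 km = -3.54°C, so T = -8.16°C.

-8.16°C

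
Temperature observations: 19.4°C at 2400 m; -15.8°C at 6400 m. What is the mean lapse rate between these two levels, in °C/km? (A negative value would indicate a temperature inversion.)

8.8°C/km

Γ = −ΔT/Δz = (19.4 − (-15.8)) / (6400 − 2400) m
  = 35.2°C / 4 km = 8.8°C/km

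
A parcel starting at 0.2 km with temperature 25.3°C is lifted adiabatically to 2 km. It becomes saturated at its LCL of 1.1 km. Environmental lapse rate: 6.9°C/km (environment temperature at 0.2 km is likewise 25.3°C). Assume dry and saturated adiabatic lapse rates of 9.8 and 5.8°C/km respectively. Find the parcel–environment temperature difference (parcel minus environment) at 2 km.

-1.62°C (parcel cooler than environment)

Parcel:
  200–1100 m, dry: Δz = 0.9 km ⇒ ΔT = -8.82°C; T = 16.48°C
  1100–2000 m, saturated: Δz = 0.9 km ⇒ ΔT = -5.22°C; T = 11.26°C
Environment:
  200–2000 m, environment: Δz = 1.8 km ⇒ ΔT = -12.42°C; T = 12.88°C
T_parcel − T_env = 11.26 − 12.88 = -1.62°C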